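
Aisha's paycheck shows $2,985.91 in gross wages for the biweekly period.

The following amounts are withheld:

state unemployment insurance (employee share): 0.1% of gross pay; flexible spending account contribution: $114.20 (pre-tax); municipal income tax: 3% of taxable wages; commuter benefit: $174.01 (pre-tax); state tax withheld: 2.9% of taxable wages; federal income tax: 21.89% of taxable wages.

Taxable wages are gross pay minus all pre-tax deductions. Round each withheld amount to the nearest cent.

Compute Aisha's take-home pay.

Flexible spending account contribution: $114.20
Commuter benefit: $174.01
Pre-tax total = $114.20 + $174.01 = $288.21
Taxable wages = $2,985.91 − $288.21 = $2,697.70
Federal income tax: $2,697.70 × 0.2189 = $590.53
Municipal income tax: $2,697.70 × 0.03 = $80.93
State tax withheld: $2,697.70 × 0.029 = $78.23
State unemployment insurance (employee share): $2,985.91 × 0.001 = $2.99
Total deductions = $114.20 + $174.01 + $590.53 + $80.93 + $78.23 + $2.99 = $1,040.89
Net pay = $2,985.91 − $1,040.89 = $1,945.02

$1,945.02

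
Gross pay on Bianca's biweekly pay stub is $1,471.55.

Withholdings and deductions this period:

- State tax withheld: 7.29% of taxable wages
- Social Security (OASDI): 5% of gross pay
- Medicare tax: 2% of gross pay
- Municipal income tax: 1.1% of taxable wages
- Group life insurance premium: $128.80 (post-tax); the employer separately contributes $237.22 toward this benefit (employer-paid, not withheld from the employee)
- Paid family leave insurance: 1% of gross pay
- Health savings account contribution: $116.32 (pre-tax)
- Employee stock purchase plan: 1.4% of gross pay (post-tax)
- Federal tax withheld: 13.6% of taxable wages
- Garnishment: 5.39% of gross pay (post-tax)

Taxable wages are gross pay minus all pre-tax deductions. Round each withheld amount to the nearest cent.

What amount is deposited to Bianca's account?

$710.76

Health savings account contribution: $116.32
Taxable wages = $1,471.55 − $116.32 = $1,355.23
Federal tax withheld: $1,355.23 × 0.136 = $184.31
Municipal income tax: $1,355.23 × 0.011 = $14.91
State tax withheld: $1,355.23 × 0.0729 = $98.80
Social Security (OASDI): $1,471.55 × 0.05 = $73.58
Medicare tax: $1,471.55 × 0.02 = $29.43
Paid family leave insurance: $1,471.55 × 0.01 = $14.72
Employee stock purchase plan: $1,471.55 × 0.014 = $20.60
Garnishment: $1,471.55 × 0.0539 = $79.32
Group life insurance premium: $128.80
(Employer's $237.22 toward group life insurance premium is not withheld from the employee.)
Total deductions = $116.32 + $184.31 + $14.91 + $98.80 + $73.58 + $29.43 + $14.72 + $20.60 + $79.32 + $128.80 = $760.79
Net pay = $1,471.55 − $760.79 = $710.76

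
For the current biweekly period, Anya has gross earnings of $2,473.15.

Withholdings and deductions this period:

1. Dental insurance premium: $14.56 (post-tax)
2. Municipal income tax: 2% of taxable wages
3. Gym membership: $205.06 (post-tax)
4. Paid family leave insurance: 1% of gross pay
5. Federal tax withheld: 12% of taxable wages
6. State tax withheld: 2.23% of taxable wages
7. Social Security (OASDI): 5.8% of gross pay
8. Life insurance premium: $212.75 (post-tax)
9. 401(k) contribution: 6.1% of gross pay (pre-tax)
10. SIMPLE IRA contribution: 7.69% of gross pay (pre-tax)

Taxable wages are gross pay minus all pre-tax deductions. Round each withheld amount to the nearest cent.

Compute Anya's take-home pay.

$1,185.52

SIMPLE IRA contribution: $2,473.15 × 0.0769 = $190.19
401(k) contribution: $2,473.15 × 0.061 = $150.86
Pre-tax total = $190.19 + $150.86 = $341.05
Taxable wages = $2,473.15 − $341.05 = $2,132.10
Federal tax withheld: $2,132.10 × 0.12 = $255.85
State tax withheld: $2,132.10 × 0.0223 = $47.55
Municipal income tax: $2,132.10 × 0.02 = $42.64
Social Security (OASDI): $2,473.15 × 0.058 = $143.44
Paid family leave insurance: $2,473.15 × 0.01 = $24.73
Dental insurance premium: $14.56
Life insurance premium: $212.75
Gym membership: $205.06
Total deductions = $190.19 + $150.86 + $255.85 + $47.55 + $42.64 + $143.44 + $24.73 + $14.56 + $212.75 + $205.06 = $1,287.63
Net pay = $2,473.15 − $1,287.63 = $1,185.52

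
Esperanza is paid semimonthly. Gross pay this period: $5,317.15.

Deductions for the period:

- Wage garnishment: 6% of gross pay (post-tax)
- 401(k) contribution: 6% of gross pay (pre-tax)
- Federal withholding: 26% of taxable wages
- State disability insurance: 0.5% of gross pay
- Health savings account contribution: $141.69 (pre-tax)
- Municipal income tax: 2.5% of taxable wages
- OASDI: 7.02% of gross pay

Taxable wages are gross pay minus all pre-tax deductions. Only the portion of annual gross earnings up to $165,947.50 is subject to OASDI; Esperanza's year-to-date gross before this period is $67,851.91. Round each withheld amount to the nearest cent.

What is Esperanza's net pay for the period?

$2,753.47

Health savings account contribution: $141.69
401(k) contribution: $5,317.15 × 0.06 = $319.03
Pre-tax total = $141.69 + $319.03 = $460.72
Taxable wages = $5,317.15 − $460.72 = $4,856.43
Municipal income tax: $4,856.43 × 0.025 = $121.41
Federal withholding: $4,856.43 × 0.26 = $1,262.67
State disability insurance: $5,317.15 × 0.005 = $26.59
OASDI: cap not yet reached, full $5,317.15 is subject → $5,317.15 × 0.0702 = $373.26
Wage garnishment: $5,317.15 × 0.06 = $319.03
Total deductions = $141.69 + $319.03 + $121.41 + $1,262.67 + $26.59 + $373.26 + $319.03 = $2,563.68
Net pay = $5,317.15 − $2,563.68 = $2,753.47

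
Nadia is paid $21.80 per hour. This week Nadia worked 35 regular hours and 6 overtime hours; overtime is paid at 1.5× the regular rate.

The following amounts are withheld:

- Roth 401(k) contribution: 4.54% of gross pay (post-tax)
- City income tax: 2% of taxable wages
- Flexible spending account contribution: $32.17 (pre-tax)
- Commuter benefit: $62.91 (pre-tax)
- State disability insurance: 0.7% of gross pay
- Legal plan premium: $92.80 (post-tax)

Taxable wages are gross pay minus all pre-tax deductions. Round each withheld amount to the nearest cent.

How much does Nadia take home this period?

$703.78

Regular pay: 35 × $21.80 = $763.00
Overtime pay: 6 × $21.80 × 1.5 = $196.20
Gross pay = $763.00 + $196.20 = $959.20
Flexible spending account contribution: $32.17
Commuter benefit: $62.91
Pre-tax total = $32.17 + $62.91 = $95.08
Taxable wages = $959.20 − $95.08 = $864.12
City income tax: $864.12 × 0.02 = $17.28
State disability insurance: $959.20 × 0.007 = $6.71
Legal plan premium: $92.80
Roth 401(k) contribution: $959.20 × 0.0454 = $43.55
Total deductions = $32.17 + $62.91 + $17.28 + $6.71 + $92.80 + $43.55 = $255.42
Net pay = $959.20 − $255.42 = $703.78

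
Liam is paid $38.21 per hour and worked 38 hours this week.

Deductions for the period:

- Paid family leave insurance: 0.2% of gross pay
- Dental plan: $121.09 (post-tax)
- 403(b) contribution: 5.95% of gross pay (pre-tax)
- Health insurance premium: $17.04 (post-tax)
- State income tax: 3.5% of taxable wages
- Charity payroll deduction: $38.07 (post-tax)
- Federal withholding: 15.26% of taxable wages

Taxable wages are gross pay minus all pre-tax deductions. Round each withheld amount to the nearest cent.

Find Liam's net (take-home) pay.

$930.30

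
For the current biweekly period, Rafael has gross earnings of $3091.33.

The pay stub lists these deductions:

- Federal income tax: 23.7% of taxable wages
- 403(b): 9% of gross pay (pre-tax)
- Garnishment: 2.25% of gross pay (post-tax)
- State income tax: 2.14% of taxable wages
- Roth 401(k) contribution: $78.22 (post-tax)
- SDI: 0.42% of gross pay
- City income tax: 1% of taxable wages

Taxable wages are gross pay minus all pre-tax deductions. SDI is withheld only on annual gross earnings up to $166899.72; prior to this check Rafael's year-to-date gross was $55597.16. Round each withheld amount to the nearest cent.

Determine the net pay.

403(b): $3091.33 × 0.09 = $278.22
Taxable wages = $3091.33 − $278.22 = $2813.11
Federal income tax: $2813.11 × 0.237 = $666.71
State income tax: $2813.11 × 0.0214 = $60.20
City income tax: $2813.11 × 0.01 = $28.13
SDI: cap not yet reached, full $3091.33 is subject → $3091.33 × 0.0042 = $12.98
Roth 401(k) contribution: $78.22
Garnishment: $3091.33 × 0.0225 = $69.55
Total deductions = $278.22 + $666.71 + $60.20 + $28.13 + $12.98 + $78.22 + $69.55 = $1194.01
Net pay = $3091.33 − $1194.01 = $1897.32

$1897.32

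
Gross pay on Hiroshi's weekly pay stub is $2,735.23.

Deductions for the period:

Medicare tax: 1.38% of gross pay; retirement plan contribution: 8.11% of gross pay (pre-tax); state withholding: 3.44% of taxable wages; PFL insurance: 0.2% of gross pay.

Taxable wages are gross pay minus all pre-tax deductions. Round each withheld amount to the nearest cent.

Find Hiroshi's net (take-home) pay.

$2,383.72

Retirement plan contribution: $2,735.23 × 0.0811 = $221.83
Taxable wages = $2,735.23 − $221.83 = $2,513.40
State withholding: $2,513.40 × 0.0344 = $86.46
Medicare tax: $2,735.23 × 0.0138 = $37.75
PFL insurance: $2,735.23 × 0.002 = $5.47
Total deductions = $221.83 + $86.46 + $37.75 + $5.47 = $351.51
Net pay = $2,735.23 − $351.51 = $2,383.72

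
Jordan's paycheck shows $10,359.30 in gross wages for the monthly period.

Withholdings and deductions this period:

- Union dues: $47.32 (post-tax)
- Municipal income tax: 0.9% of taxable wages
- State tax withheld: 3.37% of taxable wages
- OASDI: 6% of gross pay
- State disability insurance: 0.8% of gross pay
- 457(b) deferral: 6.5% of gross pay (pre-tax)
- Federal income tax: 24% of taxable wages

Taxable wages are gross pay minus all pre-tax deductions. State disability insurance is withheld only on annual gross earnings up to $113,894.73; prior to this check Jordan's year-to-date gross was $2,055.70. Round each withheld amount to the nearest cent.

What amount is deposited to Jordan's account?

$6,195.98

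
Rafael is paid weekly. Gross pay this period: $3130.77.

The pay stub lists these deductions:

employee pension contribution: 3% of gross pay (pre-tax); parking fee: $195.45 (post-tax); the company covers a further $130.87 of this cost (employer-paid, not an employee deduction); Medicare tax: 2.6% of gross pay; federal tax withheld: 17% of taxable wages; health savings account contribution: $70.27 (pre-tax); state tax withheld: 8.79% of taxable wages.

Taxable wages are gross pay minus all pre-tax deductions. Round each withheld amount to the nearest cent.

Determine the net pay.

$1924.65

Health savings account contribution: $70.27
Employee pension contribution: $3130.77 × 0.03 = $93.92
Pre-tax total = $70.27 + $93.92 = $164.19
Taxable wages = $3130.77 − $164.19 = $2966.58
Federal tax withheld: $2966.58 × 0.17 = $504.32
State tax withheld: $2966.58 × 0.0879 = $260.76
Medicare tax: $3130.77 × 0.026 = $81.40
Parking fee: $195.45
(Employer's $130.87 toward parking fee is not withheld from the employee.)
Total deductions = $70.27 + $93.92 + $504.32 + $260.76 + $81.40 + $195.45 = $1206.12
Net pay = $3130.77 − $1206.12 = $1924.65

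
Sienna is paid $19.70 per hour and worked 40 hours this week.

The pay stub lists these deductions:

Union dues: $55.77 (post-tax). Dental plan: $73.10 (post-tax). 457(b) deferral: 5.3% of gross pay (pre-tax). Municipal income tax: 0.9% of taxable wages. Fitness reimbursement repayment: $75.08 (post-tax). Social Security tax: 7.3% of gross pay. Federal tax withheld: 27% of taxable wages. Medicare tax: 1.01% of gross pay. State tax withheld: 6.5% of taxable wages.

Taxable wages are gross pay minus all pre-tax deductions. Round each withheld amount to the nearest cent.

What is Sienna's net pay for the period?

Gross pay: 40 × $19.70 = $788.00
457(b) deferral: $788.00 × 0.053 = $41.76
Taxable wages = $788.00 − $41.76 = $746.24
Municipal income tax: $746.24 × 0.009 = $6.72
State tax withheld: $746.24 × 0.065 = $48.51
Federal tax withheld: $746.24 × 0.27 = $201.48
Social Security tax: $788.00 × 0.073 = $57.52
Medicare tax: $788.00 × 0.0101 = $7.96
Fitness reimbursement repayment: $75.08
Union dues: $55.77
Dental plan: $73.10
Total deductions = $41.76 + $6.72 + $48.51 + $201.48 + $57.52 + $7.96 + $75.08 + $55.77 + $73.10 = $567.90
Net pay = $788.00 − $567.90 = $220.10

$220.10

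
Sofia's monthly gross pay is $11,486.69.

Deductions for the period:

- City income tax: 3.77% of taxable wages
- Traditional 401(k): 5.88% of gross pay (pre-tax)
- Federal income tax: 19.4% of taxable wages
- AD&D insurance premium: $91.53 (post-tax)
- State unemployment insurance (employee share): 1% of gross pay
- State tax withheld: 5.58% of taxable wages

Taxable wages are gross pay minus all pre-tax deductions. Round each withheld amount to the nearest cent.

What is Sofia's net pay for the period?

$7,496.63

Traditional 401(k): $11,486.69 × 0.0588 = $675.42
Taxable wages = $11,486.69 − $675.42 = $10,811.27
City income tax: $10,811.27 × 0.0377 = $407.58
State tax withheld: $10,811.27 × 0.0558 = $603.27
Federal income tax: $10,811.27 × 0.194 = $2,097.39
State unemployment insurance (employee share): $11,486.69 × 0.01 = $114.87
AD&D insurance premium: $91.53
Total deductions = $675.42 + $407.58 + $603.27 + $2,097.39 + $114.87 + $91.53 = $3,990.06
Net pay = $11,486.69 − $3,990.06 = $7,496.63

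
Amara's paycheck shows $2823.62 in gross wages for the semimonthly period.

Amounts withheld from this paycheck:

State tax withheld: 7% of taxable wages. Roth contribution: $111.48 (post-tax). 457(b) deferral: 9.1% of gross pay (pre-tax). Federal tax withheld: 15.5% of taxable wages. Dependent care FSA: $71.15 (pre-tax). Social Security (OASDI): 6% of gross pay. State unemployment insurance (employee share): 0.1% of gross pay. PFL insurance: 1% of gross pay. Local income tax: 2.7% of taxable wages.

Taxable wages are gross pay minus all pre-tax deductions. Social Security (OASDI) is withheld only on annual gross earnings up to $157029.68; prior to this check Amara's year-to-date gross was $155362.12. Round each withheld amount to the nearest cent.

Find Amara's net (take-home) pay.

457(b) deferral: $2823.62 × 0.091 = $256.95
Dependent care FSA: $71.15
Pre-tax total = $256.95 + $71.15 = $328.10
Taxable wages = $2823.62 − $328.10 = $2495.52
State tax withheld: $2495.52 × 0.07 = $174.69
Local income tax: $2495.52 × 0.027 = $67.38
Federal tax withheld: $2495.52 × 0.155 = $386.81
Social Security (OASDI): only $157029.68 − $155362.12 = $1667.56 of this check is subject → $1667.56 × 0.06 = $100.05
State unemployment insurance (employee share): $2823.62 × 0.001 = $2.82
PFL insurance: $2823.62 × 0.01 = $28.24
Roth contribution: $111.48
Total deductions = $256.95 + $71.15 + $174.69 + $67.38 + $386.81 + $100.05 + $2.82 + $28.24 + $111.48 = $1199.57
Net pay = $2823.62 − $1199.57 = $1624.05

$1624.05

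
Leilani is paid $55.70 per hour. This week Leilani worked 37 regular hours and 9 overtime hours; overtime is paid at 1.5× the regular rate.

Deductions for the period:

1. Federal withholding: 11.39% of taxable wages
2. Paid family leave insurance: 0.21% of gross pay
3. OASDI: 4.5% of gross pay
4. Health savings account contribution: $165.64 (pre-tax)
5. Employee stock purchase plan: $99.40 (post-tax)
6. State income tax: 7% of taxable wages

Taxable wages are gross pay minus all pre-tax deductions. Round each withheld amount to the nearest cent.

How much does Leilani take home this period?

Regular pay: 37 × $55.70 = $2,060.90
Overtime pay: 9 × $55.70 × 1.5 = $751.95
Gross pay = $2,060.90 + $751.95 = $2,812.85
Health savings account contribution: $165.64
Taxable wages = $2,812.85 − $165.64 = $2,647.21
Federal withholding: $2,647.21 × 0.1139 = $301.52
State income tax: $2,647.21 × 0.07 = $185.30
OASDI: $2,812.85 × 0.045 = $126.58
Paid family leave insurance: $2,812.85 × 0.0021 = $5.91
Employee stock purchase plan: $99.40
Total deductions = $165.64 + $301.52 + $185.30 + $126.58 + $5.91 + $99.40 = $884.35
Net pay = $2,812.85 − $884.35 = $1,928.50

$1,928.50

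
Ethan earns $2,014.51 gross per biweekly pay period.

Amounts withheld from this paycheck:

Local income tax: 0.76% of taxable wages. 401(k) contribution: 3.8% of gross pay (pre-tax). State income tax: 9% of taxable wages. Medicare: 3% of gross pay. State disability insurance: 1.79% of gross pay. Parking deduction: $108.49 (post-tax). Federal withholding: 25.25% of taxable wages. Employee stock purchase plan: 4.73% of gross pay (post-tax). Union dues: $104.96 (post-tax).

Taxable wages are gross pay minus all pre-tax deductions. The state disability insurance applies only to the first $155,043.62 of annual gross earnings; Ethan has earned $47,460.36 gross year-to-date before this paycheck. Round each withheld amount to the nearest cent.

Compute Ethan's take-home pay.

$854.24

401(k) contribution: $2,014.51 × 0.038 = $76.55
Taxable wages = $2,014.51 − $76.55 = $1,937.96
State income tax: $1,937.96 × 0.09 = $174.42
Local income tax: $1,937.96 × 0.0076 = $14.73
Federal withholding: $1,937.96 × 0.2525 = $489.33
State disability insurance: cap not yet reached, full $2,014.51 is subject → $2,014.51 × 0.0179 = $36.06
Medicare: $2,014.51 × 0.03 = $60.44
Parking deduction: $108.49
Employee stock purchase plan: $2,014.51 × 0.0473 = $95.29
Union dues: $104.96
Total deductions = $76.55 + $174.42 + $14.73 + $489.33 + $36.06 + $60.44 + $108.49 + $95.29 + $104.96 = $1,160.27
Net pay = $2,014.51 − $1,160.27 = $854.24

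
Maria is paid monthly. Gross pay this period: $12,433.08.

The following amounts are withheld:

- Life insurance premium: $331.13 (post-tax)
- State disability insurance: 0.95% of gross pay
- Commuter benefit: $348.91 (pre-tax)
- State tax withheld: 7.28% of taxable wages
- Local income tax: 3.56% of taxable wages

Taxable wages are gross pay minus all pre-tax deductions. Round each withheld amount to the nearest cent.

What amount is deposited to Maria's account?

$10,325.00

Commuter benefit: $348.91
Taxable wages = $12,433.08 − $348.91 = $12,084.17
Local income tax: $12,084.17 × 0.0356 = $430.20
State tax withheld: $12,084.17 × 0.0728 = $879.73
State disability insurance: $12,433.08 × 0.0095 = $118.11
Life insurance premium: $331.13
Total deductions = $348.91 + $430.20 + $879.73 + $118.11 + $331.13 = $2,108.08
Net pay = $12,433.08 − $2,108.08 = $10,325.00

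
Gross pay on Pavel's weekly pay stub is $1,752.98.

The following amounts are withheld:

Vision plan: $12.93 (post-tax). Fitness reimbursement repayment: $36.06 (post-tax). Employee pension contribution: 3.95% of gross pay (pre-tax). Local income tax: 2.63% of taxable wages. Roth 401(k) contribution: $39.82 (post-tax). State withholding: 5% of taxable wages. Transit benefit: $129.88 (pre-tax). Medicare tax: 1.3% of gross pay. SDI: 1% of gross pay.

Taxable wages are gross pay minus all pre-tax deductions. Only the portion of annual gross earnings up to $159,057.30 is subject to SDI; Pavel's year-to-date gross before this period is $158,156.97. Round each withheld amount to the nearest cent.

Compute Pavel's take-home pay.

$1,314.70

Transit benefit: $129.88
Employee pension contribution: $1,752.98 × 0.0395 = $69.24
Pre-tax total = $129.88 + $69.24 = $199.12
Taxable wages = $1,752.98 − $199.12 = $1,553.86
State withholding: $1,553.86 × 0.05 = $77.69
Local income tax: $1,553.86 × 0.0263 = $40.87
SDI: only $159,057.30 − $158,156.97 = $900.33 of this check is subject → $900.33 × 0.01 = $9.00
Medicare tax: $1,752.98 × 0.013 = $22.79
Fitness reimbursement repayment: $36.06
Vision plan: $12.93
Roth 401(k) contribution: $39.82
Total deductions = $129.88 + $69.24 + $77.69 + $40.87 + $9.00 + $22.79 + $36.06 + $12.93 + $39.82 = $438.28
Net pay = $1,752.98 − $438.28 = $1,314.70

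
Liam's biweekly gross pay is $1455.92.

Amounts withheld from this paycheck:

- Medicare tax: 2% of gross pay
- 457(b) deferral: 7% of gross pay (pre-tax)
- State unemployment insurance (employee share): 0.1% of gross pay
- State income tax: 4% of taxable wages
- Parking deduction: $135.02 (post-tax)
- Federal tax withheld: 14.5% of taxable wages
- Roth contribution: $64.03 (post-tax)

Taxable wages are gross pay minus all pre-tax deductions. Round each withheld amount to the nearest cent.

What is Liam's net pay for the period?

457(b) deferral: $1455.92 × 0.07 = $101.91
Taxable wages = $1455.92 − $101.91 = $1354.01
Federal tax withheld: $1354.01 × 0.145 = $196.33
State income tax: $1354.01 × 0.04 = $54.16
Medicare tax: $1455.92 × 0.02 = $29.12
State unemployment insurance (employee share): $1455.92 × 0.001 = $1.46
Roth contribution: $64.03
Parking deduction: $135.02
Total deductions = $101.91 + $196.33 + $54.16 + $29.12 + $1.46 + $64.03 + $135.02 = $582.03
Net pay = $1455.92 − $582.03 = $873.89

$873.89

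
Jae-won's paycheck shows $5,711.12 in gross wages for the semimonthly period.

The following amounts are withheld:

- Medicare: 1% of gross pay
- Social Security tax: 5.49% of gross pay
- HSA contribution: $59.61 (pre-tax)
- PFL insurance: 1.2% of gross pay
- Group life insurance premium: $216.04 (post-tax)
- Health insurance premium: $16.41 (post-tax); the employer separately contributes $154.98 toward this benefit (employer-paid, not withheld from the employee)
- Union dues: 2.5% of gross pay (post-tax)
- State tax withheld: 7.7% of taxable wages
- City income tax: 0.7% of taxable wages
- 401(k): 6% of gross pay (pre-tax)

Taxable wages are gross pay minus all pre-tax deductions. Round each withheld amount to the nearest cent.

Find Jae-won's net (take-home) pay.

401(k): $5,711.12 × 0.06 = $342.67
HSA contribution: $59.61
Pre-tax total = $342.67 + $59.61 = $402.28
Taxable wages = $5,711.12 − $402.28 = $5,308.84
State tax withheld: $5,308.84 × 0.077 = $408.78
City income tax: $5,308.84 × 0.007 = $37.16
Medicare: $5,711.12 × 0.01 = $57.11
PFL insurance: $5,711.12 × 0.012 = $68.53
Social Security tax: $5,711.12 × 0.0549 = $313.54
Union dues: $5,711.12 × 0.025 = $142.78
Group life insurance premium: $216.04
Health insurance premium: $16.41
(Employer's $154.98 toward health insurance premium is not withheld from the employee.)
Total deductions = $342.67 + $59.61 + $408.78 + $37.16 + $57.11 + $68.53 + $313.54 + $142.78 + $216.04 + $16.41 = $1,662.63
Net pay = $5,711.12 − $1,662.63 = $4,048.49

$4,048.49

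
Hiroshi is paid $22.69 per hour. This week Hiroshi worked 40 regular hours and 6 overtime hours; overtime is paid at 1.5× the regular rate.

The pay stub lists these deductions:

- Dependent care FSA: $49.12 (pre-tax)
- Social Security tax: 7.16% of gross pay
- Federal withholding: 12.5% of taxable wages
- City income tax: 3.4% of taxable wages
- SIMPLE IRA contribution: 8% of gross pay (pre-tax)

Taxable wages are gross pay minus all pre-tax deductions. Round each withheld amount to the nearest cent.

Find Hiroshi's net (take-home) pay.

$739.31

Regular pay: 40 × $22.69 = $907.60
Overtime pay: 6 × $22.69 × 1.5 = $204.21
Gross pay = $907.60 + $204.21 = $1,111.81
SIMPLE IRA contribution: $1,111.81 × 0.08 = $88.94
Dependent care FSA: $49.12
Pre-tax total = $88.94 + $49.12 = $138.06
Taxable wages = $1,111.81 − $138.06 = $973.75
City income tax: $973.75 × 0.034 = $33.11
Federal withholding: $973.75 × 0.125 = $121.72
Social Security tax: $1,111.81 × 0.0716 = $79.61
Total deductions = $88.94 + $49.12 + $33.11 + $121.72 + $79.61 = $372.50
Net pay = $1,111.81 − $372.50 = $739.31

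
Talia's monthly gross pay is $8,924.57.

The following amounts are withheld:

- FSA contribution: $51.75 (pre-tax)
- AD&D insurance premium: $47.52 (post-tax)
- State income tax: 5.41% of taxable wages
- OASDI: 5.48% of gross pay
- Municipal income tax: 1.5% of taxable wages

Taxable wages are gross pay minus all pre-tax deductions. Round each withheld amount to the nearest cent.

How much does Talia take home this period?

FSA contribution: $51.75
Taxable wages = $8,924.57 − $51.75 = $8,872.82
State income tax: $8,872.82 × 0.0541 = $480.02
Municipal income tax: $8,872.82 × 0.015 = $133.09
OASDI: $8,924.57 × 0.0548 = $489.07
AD&D insurance premium: $47.52
Total deductions = $51.75 + $480.02 + $133.09 + $489.07 + $47.52 = $1,201.45
Net pay = $8,924.57 − $1,201.45 = $7,723.12

$7,723.12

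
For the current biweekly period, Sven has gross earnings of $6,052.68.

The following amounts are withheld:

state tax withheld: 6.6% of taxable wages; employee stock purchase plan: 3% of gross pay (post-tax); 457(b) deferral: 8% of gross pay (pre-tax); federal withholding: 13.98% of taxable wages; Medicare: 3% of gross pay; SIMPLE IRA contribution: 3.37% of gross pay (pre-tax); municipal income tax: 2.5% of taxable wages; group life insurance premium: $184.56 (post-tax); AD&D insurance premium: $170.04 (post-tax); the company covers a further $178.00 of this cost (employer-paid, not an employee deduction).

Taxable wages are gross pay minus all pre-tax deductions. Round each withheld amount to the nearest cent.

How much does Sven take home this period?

457(b) deferral: $6,052.68 × 0.08 = $484.21
SIMPLE IRA contribution: $6,052.68 × 0.0337 = $203.98
Pre-tax total = $484.21 + $203.98 = $688.19
Taxable wages = $6,052.68 − $688.19 = $5,364.49
Municipal income tax: $5,364.49 × 0.025 = $134.11
State tax withheld: $5,364.49 × 0.066 = $354.06
Federal withholding: $5,364.49 × 0.1398 = $749.96
Medicare: $6,052.68 × 0.03 = $181.58
Group life insurance premium: $184.56
Employee stock purchase plan: $6,052.68 × 0.03 = $181.58
AD&D insurance premium: $170.04
(Employer's $178.00 toward AD&D insurance premium is not withheld from the employee.)
Total deductions = $484.21 + $203.98 + $134.11 + $354.06 + $749.96 + $181.58 + $184.56 + $181.58 + $170.04 = $2,644.08
Net pay = $6,052.68 − $2,644.08 = $3,408.60

$3,408.60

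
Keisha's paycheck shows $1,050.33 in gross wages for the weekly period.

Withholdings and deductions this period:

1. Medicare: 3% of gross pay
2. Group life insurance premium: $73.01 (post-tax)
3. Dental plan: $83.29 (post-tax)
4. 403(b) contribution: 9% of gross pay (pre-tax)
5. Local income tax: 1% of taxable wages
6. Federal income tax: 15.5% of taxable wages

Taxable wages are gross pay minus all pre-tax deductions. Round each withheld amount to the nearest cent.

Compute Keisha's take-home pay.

403(b) contribution: $1,050.33 × 0.09 = $94.53
Taxable wages = $1,050.33 − $94.53 = $955.80
Federal income tax: $955.80 × 0.155 = $148.15
Local income tax: $955.80 × 0.01 = $9.56
Medicare: $1,050.33 × 0.03 = $31.51
Group life insurance premium: $73.01
Dental plan: $83.29
Total deductions = $94.53 + $148.15 + $9.56 + $31.51 + $73.01 + $83.29 = $440.05
Net pay = $1,050.33 − $440.05 = $610.28

$610.28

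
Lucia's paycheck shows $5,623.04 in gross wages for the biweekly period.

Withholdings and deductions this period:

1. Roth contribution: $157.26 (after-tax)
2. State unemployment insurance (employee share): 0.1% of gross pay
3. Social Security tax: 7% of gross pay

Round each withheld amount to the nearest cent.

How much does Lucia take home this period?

$5,066.55

State unemployment insurance (employee share): $5,623.04 × 0.001 = $5.62
Social Security tax: $5,623.04 × 0.07 = $393.61
Roth contribution: $157.26
Total deductions = $5.62 + $393.61 + $157.26 = $556.49
Net pay = $5,623.04 − $556.49 = $5,066.55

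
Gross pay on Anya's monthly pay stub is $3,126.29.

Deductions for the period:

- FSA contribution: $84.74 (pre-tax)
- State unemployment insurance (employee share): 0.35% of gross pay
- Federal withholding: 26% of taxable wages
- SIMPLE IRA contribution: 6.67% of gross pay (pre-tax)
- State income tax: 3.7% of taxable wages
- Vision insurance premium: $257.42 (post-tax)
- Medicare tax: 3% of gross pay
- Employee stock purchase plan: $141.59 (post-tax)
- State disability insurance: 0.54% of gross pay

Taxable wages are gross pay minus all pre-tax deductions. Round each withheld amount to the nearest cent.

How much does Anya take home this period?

$1,471.00

FSA contribution: $84.74
SIMPLE IRA contribution: $3,126.29 × 0.0667 = $208.52
Pre-tax total = $84.74 + $208.52 = $293.26
Taxable wages = $3,126.29 − $293.26 = $2,833.03
Federal withholding: $2,833.03 × 0.26 = $736.59
State income tax: $2,833.03 × 0.037 = $104.82
Medicare tax: $3,126.29 × 0.03 = $93.79
State disability insurance: $3,126.29 × 0.0054 = $16.88
State unemployment insurance (employee share): $3,126.29 × 0.0035 = $10.94
Employee stock purchase plan: $141.59
Vision insurance premium: $257.42
Total deductions = $84.74 + $208.52 + $736.59 + $104.82 + $93.79 + $16.88 + $10.94 + $141.59 + $257.42 = $1,655.29
Net pay = $3,126.29 − $1,655.29 = $1,471.00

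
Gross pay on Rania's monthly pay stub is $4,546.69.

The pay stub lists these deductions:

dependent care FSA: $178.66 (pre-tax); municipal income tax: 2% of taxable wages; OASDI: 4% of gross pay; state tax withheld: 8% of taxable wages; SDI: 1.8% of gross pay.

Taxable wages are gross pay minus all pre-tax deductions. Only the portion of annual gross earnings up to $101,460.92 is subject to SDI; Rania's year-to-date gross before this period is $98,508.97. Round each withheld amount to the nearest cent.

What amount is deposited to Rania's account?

$3,696.22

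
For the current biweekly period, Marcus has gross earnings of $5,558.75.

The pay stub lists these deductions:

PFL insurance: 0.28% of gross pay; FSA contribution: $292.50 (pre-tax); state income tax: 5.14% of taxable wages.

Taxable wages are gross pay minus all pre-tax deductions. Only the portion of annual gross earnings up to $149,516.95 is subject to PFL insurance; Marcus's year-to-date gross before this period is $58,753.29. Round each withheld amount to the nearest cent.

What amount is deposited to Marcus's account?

$4,980.00

FSA contribution: $292.50
Taxable wages = $5,558.75 − $292.50 = $5,266.25
State income tax: $5,266.25 × 0.0514 = $270.69
PFL insurance: cap not yet reached, full $5,558.75 is subject → $5,558.75 × 0.0028 = $15.56
Total deductions = $292.50 + $270.69 + $15.56 = $578.75
Net pay = $5,558.75 − $578.75 = $4,980.00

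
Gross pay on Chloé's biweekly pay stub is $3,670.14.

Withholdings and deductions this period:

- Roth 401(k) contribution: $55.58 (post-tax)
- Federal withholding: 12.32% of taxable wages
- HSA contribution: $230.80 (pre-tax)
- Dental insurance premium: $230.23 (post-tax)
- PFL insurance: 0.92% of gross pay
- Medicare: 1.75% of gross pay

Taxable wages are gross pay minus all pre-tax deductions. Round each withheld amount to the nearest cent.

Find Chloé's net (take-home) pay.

$2,631.80

HSA contribution: $230.80
Taxable wages = $3,670.14 − $230.80 = $3,439.34
Federal withholding: $3,439.34 × 0.1232 = $423.73
Medicare: $3,670.14 × 0.0175 = $64.23
PFL insurance: $3,670.14 × 0.0092 = $33.77
Roth 401(k) contribution: $55.58
Dental insurance premium: $230.23
Total deductions = $230.80 + $423.73 + $64.23 + $33.77 + $55.58 + $230.23 = $1,038.34
Net pay = $3,670.14 − $1,038.34 = $2,631.80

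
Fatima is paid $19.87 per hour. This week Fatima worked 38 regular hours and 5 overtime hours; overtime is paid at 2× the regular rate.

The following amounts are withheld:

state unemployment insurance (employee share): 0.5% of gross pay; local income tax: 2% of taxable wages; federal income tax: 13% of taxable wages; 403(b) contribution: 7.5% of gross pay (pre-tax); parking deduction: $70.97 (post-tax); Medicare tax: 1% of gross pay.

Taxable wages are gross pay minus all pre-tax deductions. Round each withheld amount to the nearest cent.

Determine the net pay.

Regular pay: 38 × $19.87 = $755.06
Overtime pay: 5 × $19.87 × 2 = $198.70
Gross pay = $755.06 + $198.70 = $953.76
403(b) contribution: $953.76 × 0.075 = $71.53
Taxable wages = $953.76 − $71.53 = $882.23
Federal income tax: $882.23 × 0.13 = $114.69
Local income tax: $882.23 × 0.02 = $17.64
Medicare tax: $953.76 × 0.01 = $9.54
State unemployment insurance (employee share): $953.76 × 0.005 = $4.77
Parking deduction: $70.97
Total deductions = $71.53 + $114.69 + $17.64 + $9.54 + $4.77 + $70.97 = $289.14
Net pay = $953.76 − $289.14 = $664.62

$664.62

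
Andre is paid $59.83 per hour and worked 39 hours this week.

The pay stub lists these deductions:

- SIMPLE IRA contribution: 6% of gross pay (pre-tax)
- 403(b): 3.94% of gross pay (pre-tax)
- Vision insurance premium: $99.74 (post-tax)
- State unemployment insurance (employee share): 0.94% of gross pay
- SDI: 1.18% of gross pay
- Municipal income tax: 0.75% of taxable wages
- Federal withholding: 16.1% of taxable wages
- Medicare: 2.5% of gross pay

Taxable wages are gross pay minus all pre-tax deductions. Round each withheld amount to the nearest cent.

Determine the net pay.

Gross pay: 39 × $59.83 = $2,333.37
SIMPLE IRA contribution: $2,333.37 × 0.06 = $140.00
403(b): $2,333.37 × 0.0394 = $91.93
Pre-tax total = $140.00 + $91.93 = $231.93
Taxable wages = $2,333.37 − $231.93 = $2,101.44
Federal withholding: $2,101.44 × 0.161 = $338.33
Municipal income tax: $2,101.44 × 0.0075 = $15.76
State unemployment insurance (employee share): $2,333.37 × 0.0094 = $21.93
Medicare: $2,333.37 × 0.025 = $58.33
SDI: $2,333.37 × 0.0118 = $27.53
Vision insurance premium: $99.74
Total deductions = $140.00 + $91.93 + $338.33 + $15.76 + $21.93 + $58.33 + $27.53 + $99.74 = $793.55
Net pay = $2,333.37 − $793.55 = $1,539.82

$1,539.82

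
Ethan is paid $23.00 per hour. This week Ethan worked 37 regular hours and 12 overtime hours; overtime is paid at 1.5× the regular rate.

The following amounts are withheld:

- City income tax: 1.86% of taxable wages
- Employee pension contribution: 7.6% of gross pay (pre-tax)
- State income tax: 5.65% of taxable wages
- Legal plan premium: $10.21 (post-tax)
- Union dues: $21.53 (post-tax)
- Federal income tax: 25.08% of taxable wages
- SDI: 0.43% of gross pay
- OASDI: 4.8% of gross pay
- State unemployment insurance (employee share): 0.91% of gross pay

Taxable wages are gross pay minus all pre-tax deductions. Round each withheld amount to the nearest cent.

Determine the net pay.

Regular pay: 37 × $23.00 = $851.00
Overtime pay: 12 × $23.00 × 1.5 = $414.00
Gross pay = $851.00 + $414.00 = $1,265.00
Employee pension contribution: $1,265.00 × 0.076 = $96.14
Taxable wages = $1,265.00 − $96.14 = $1,168.86
City income tax: $1,168.86 × 0.0186 = $21.74
Federal income tax: $1,168.86 × 0.2508 = $293.15
State income tax: $1,168.86 × 0.0565 = $66.04
State unemployment insurance (employee share): $1,265.00 × 0.0091 = $11.51
SDI: $1,265.00 × 0.0043 = $5.44
OASDI: $1,265.00 × 0.048 = $60.72
Legal plan premium: $10.21
Union dues: $21.53
Total deductions = $96.14 + $21.74 + $293.15 + $66.04 + $11.51 + $5.44 + $60.72 + $10.21 + $21.53 = $586.48
Net pay = $1,265.00 − $586.48 = $678.52

$678.52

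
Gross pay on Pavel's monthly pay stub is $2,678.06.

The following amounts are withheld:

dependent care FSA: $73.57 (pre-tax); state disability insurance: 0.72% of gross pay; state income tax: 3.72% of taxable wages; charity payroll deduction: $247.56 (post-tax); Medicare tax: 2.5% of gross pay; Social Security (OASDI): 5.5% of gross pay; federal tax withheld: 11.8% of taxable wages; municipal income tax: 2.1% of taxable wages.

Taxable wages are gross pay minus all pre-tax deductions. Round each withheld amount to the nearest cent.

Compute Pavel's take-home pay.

$1,664.50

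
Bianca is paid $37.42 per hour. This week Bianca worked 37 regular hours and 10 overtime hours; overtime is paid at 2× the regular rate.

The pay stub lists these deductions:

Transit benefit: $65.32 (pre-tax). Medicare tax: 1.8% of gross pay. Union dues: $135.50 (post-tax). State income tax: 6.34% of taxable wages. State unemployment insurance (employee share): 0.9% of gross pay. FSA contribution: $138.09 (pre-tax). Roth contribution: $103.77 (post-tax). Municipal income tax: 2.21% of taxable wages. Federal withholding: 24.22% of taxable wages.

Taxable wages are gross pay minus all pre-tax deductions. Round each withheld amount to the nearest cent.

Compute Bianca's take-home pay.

$1000.37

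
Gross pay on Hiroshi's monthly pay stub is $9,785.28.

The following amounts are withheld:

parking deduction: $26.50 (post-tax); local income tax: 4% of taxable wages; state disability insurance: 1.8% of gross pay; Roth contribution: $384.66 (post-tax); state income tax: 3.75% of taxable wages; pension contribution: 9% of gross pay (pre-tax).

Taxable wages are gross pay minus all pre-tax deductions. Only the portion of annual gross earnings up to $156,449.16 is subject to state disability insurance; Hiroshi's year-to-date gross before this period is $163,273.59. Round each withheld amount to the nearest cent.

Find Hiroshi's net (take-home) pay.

Pension contribution: $9,785.28 × 0.09 = $880.68
Taxable wages = $9,785.28 − $880.68 = $8,904.60
Local income tax: $8,904.60 × 0.04 = $356.18
State income tax: $8,904.60 × 0.0375 = $333.92
State disability insurance: annual cap $156,449.16 already reached (YTD $163,273.59), so $0.00
Parking deduction: $26.50
Roth contribution: $384.66
Total deductions = $880.68 + $356.18 + $333.92 + $0.00 + $26.50 + $384.66 = $1,981.94
Net pay = $9,785.28 − $1,981.94 = $7,803.34

$7,803.34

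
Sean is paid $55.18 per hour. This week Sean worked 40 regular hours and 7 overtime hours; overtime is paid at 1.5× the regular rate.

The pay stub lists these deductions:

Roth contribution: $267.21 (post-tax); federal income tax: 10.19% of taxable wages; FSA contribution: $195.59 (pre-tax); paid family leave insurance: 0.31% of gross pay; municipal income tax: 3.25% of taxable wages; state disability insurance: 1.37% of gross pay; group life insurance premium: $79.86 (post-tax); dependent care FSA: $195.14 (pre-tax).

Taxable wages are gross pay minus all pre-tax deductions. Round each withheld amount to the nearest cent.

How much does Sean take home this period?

$1,679.96

Regular pay: 40 × $55.18 = $2,207.20
Overtime pay: 7 × $55.18 × 1.5 = $579.39
Gross pay = $2,207.20 + $579.39 = $2,786.59
Dependent care FSA: $195.14
FSA contribution: $195.59
Pre-tax total = $195.14 + $195.59 = $390.73
Taxable wages = $2,786.59 − $390.73 = $2,395.86
Federal income tax: $2,395.86 × 0.1019 = $244.14
Municipal income tax: $2,395.86 × 0.0325 = $77.87
Paid family leave insurance: $2,786.59 × 0.0031 = $8.64
State disability insurance: $2,786.59 × 0.0137 = $38.18
Group life insurance premium: $79.86
Roth contribution: $267.21
Total deductions = $195.14 + $195.59 + $244.14 + $77.87 + $8.64 + $38.18 + $79.86 + $267.21 = $1,106.63
Net pay = $2,786.59 − $1,106.63 = $1,679.96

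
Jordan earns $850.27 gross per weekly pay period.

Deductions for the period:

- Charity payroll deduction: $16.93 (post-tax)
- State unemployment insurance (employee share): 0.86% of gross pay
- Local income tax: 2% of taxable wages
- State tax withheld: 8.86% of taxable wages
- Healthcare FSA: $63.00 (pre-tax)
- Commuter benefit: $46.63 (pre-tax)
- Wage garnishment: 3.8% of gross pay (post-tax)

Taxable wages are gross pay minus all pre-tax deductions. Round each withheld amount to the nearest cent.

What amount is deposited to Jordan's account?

$603.66

Commuter benefit: $46.63
Healthcare FSA: $63.00
Pre-tax total = $46.63 + $63.00 = $109.63
Taxable wages = $850.27 − $109.63 = $740.64
Local income tax: $740.64 × 0.02 = $14.81
State tax withheld: $740.64 × 0.0886 = $65.62
State unemployment insurance (employee share): $850.27 × 0.0086 = $7.31
Charity payroll deduction: $16.93
Wage garnishment: $850.27 × 0.038 = $32.31
Total deductions = $46.63 + $63.00 + $14.81 + $65.62 + $7.31 + $16.93 + $32.31 = $246.61
Net pay = $850.27 − $246.61 = $603.66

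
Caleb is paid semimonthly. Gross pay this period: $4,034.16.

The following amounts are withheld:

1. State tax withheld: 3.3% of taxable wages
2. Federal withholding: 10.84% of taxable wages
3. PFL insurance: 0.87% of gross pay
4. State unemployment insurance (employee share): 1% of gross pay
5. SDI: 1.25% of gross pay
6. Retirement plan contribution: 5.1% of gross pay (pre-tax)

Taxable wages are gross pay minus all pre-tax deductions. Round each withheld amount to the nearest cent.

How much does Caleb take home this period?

$3,161.21

Retirement plan contribution: $4,034.16 × 0.051 = $205.74
Taxable wages = $4,034.16 − $205.74 = $3,828.42
State tax withheld: $3,828.42 × 0.033 = $126.34
Federal withholding: $3,828.42 × 0.1084 = $415.00
SDI: $4,034.16 × 0.0125 = $50.43
PFL insurance: $4,034.16 × 0.0087 = $35.10
State unemployment insurance (employee share): $4,034.16 × 0.01 = $40.34
Total deductions = $205.74 + $126.34 + $415.00 + $50.43 + $35.10 + $40.34 = $872.95
Net pay = $4,034.16 − $872.95 = $3,161.21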